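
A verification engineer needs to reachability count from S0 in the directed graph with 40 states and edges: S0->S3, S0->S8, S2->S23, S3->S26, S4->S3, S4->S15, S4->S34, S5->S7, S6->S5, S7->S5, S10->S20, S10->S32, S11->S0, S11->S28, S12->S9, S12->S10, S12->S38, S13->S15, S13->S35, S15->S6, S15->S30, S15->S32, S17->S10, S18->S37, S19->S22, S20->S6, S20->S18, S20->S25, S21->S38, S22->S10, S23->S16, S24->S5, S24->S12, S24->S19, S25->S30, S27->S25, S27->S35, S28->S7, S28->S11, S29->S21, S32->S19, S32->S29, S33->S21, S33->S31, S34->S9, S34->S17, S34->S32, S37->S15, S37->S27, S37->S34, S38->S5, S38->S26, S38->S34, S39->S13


BFS from S0:
  layer 0: {S0}
  layer 1: {S3, S8}
  layer 2: {S26}
Reachable set: {S0, S3, S8, S26}
Count = 4

4


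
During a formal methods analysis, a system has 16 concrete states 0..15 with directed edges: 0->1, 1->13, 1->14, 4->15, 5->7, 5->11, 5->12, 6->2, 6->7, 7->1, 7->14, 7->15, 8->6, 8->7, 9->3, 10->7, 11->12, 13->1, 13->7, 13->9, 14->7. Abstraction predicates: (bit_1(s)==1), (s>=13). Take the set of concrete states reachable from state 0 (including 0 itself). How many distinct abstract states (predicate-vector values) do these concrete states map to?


BFS from 0:
Concrete reachable: {0, 1, 3, 7, 9, 13, 14, 15}
Abstract via predicates (bit_1(s)==1), (s>=13):
  (0,0) <- {0, 1, 9}
  (0,1) <- {13}
  (1,0) <- {3, 7}
  (1,1) <- {14, 15}
Distinct abstract states = 4

4


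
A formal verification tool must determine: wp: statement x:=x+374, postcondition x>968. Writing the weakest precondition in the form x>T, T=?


Formula: wp(x:=E, P) = P[E/x] (substitute E for x in postcondition)
Step 1: Postcondition: x>968
Step 2: Substitute x+374 for x: x+374>968
Step 3: Solve for x: x > 968-374 = 594

594


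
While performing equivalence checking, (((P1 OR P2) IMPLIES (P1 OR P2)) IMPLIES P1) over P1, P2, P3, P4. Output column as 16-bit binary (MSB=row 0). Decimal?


Formula: (((P1 OR P2) IMPLIES (P1 OR P2)) IMPLIES P1) over P1, P2, P3, P4 (16 rows)
Evaluate each row (bits = P1,P2,P3,P4, MSB first):
  row 0 [0000]: (((0 OR 0) IMPLIES (0 OR 0)) IMPLIES 0) -> 0
  row 1 [0001]: (((0 OR 0) IMPLIES (0 OR 0)) IMPLIES 0) -> 0
  row 2 [0010]: (((0 OR 0) IMPLIES (0 OR 0)) IMPLIES 0) -> 0
  row 3 [0011]: (((0 OR 0) IMPLIES (0 OR 0)) IMPLIES 0) -> 0
  row 4 [0100]: (((0 OR 1) IMPLIES (0 OR 1)) IMPLIES 0) -> 0
  row 5 [0101]: (((0 OR 1) IMPLIES (0 OR 1)) IMPLIES 0) -> 0
  row 6 [0110]: (((0 OR 1) IMPLIES (0 OR 1)) IMPLIES 0) -> 0
  row 7 [0111]: (((0 OR 1) IMPLIES (0 OR 1)) IMPLIES 0) -> 0
  row 8 [1000]: (((1 OR 0) IMPLIES (1 OR 0)) IMPLIES 1) -> 1
  row 9 [1001]: (((1 OR 0) IMPLIES (1 OR 0)) IMPLIES 1) -> 1
  row 10 [1010]: (((1 OR 0) IMPLIES (1 OR 0)) IMPLIES 1) -> 1
  row 11 [1011]: (((1 OR 0) IMPLIES (1 OR 0)) IMPLIES 1) -> 1
  row 12 [1100]: (((1 OR 1) IMPLIES (1 OR 1)) IMPLIES 1) -> 1
  row 13 [1101]: (((1 OR 1) IMPLIES (1 OR 1)) IMPLIES 1) -> 1
  row 14 [1110]: (((1 OR 1) IMPLIES (1 OR 1)) IMPLIES 1) -> 1
  row 15 [1111]: (((1 OR 1) IMPLIES (1 OR 1)) IMPLIES 1) -> 1
Full result column, 4 rows per line (P1,P2 fixed per line; P3,P4 runs 00..11 left to right):
  rows 0-3 [P1,P2=00]: 0000  = hex 0
  rows 4-7 [P1,P2=01]: 0000  = hex 0
  rows 8-11 [P1,P2=10]: 1111  = hex F
  rows 12-15 [P1,P2=11]: 1111  = hex F
Output column (row 0 .. row 15) = 0000000011111111
Output column grouped in 4s = 0000 0000 1111 1111 = 0x00FF
Convert to decimal digit by digit (value = value*16 + digit):
  0 -> 0
  0*16 + 0 = 0
  0*16 + 15 (F) = 15
  15*16 + 15 (F) = 255
Decimal = 255

255


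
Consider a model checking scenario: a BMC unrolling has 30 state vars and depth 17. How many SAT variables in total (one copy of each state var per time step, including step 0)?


BMC unrolls to depth k, creating one copy of each state var for steps 0..k.
Step count = 17 + 1 = 18 (steps 0 through 17)
Vars per step = 30
Total = 30 * 18 = 540

540


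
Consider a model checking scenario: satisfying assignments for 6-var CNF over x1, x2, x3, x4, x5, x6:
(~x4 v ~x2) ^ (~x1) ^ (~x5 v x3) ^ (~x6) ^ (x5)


CNF with 5 clauses over 6 vars (64 assignments).
An assignment satisfies CNF iff every clause has >=1 true literal.
Check each row (bits = x1,x2,x3,x4,x5,x6; clause T/F shown):
  row 0 [000000]: clauses=TTTTF -> 0
  row 1 [000001]: clauses=TTTFF -> 0
  row 2 [000010]: clauses=TTFTT -> 0
  row 3 [000011]: clauses=TTFFT -> 0
  row 4 [000100]: clauses=TTTTF -> 0
  (every remaining row is evaluated the same way; all 64 results are listed next)
Full result column, 8 rows per line (x1,x2,x3 fixed per line; x4,x5,x6 runs 000..111 left to right):
  rows 0-7 [x1,x2,x3=000]: 00000000  (ones: 0)
  rows 8-15 [x1,x2,x3=001]: 00100010  (ones: 2)
  rows 16-23 [x1,x2,x3=010]: 00000000  (ones: 0)
  rows 24-31 [x1,x2,x3=011]: 00100000  (ones: 1)
  rows 32-39 [x1,x2,x3=100]: 00000000  (ones: 0)
  rows 40-47 [x1,x2,x3=101]: 00000000  (ones: 0)
  rows 48-55 [x1,x2,x3=110]: 00000000  (ones: 0)
  rows 56-63 [x1,x2,x3=111]: 00000000  (ones: 0)
Satisfying assignments = 0+2+0+1+0+0+0+0 = 3

3


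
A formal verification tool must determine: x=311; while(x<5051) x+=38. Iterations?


Step 1: x goes from 311 toward 5051 by 38; the body runs while x<5051, so iterations = ceil((bound-start)/step)
Step 2: Distance=4740
Step 3: ceil(4740/38)=125

125


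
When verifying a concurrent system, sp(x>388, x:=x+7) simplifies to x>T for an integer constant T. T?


Formula: sp(P, x:=E) = exists old_x. (x = E[old_x/x]) AND P[old_x/x] (old_x is the value of x before the assignment; eliminate old_x by solving x = E[old_x/x] for old_x)
Step 1: Precondition P: x>388, i.e. old_x > 388
Step 2: Assignment gives x = old_x + 7, so old_x = x - 7
Step 3: Substitute into P: x - 7 > 388
Step 4: Simplify: x > 388+7 = 395

395


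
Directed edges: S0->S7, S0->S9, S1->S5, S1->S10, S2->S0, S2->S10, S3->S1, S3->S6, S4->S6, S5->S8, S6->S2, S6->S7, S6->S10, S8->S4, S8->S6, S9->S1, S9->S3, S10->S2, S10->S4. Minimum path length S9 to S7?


BFS layer-by-layer from S9:
  dist 0: {S9}
  dist 1: {S1, S3}
  dist 2: {S5, S6, S10}
  dist 3: {S2, S4, S7, S8}
  -> S7 reached at distance 3
Shortest path length = 3

3


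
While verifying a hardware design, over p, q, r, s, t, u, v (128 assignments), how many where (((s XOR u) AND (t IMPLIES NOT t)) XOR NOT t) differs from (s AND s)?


F1 = (((s XOR u) AND (t IMPLIES NOT t)) XOR NOT t)
F2 = (s AND s)
Evaluate both on each of 128 rows (bits = p,q,r,s,t,u,v):
  row 0 [0000000]: F1=1 F2=0 (differ) -> 1
  row 1 [0000001]: F1=1 F2=0 (differ) -> 1
  row 2 [0000010]: F1=0 F2=0 -> 0
  row 3 [0000011]: F1=0 F2=0 -> 0
  row 4 [0000100]: F1=0 F2=0 -> 0
  (every remaining row is evaluated the same way; all 128 results are listed next)
Full result column, 8 rows per line (p,q,r,s fixed per line; t,u,v runs 000..111 left to right):
  rows 0-7 [p,q,r,s=0000]: 11000000  (ones: 2)
  rows 8-15 [p,q,r,s=0001]: 11001111  (ones: 6)
  rows 16-23 [p,q,r,s=0010]: 11000000  (ones: 2)
  rows 24-31 [p,q,r,s=0011]: 11001111  (ones: 6)
  rows 32-39 [p,q,r,s=0100]: 11000000  (ones: 2)
  rows 40-47 [p,q,r,s=0101]: 11001111  (ones: 6)
  rows 48-55 [p,q,r,s=0110]: 11000000  (ones: 2)
  rows 56-63 [p,q,r,s=0111]: 11001111  (ones: 6)
  rows 64-71 [p,q,r,s=1000]: 11000000  (ones: 2)
  rows 72-79 [p,q,r,s=1001]: 11001111  (ones: 6)
  rows 80-87 [p,q,r,s=1010]: 11000000  (ones: 2)
  rows 88-95 [p,q,r,s=1011]: 11001111  (ones: 6)
  rows 96-103 [p,q,r,s=1100]: 11000000  (ones: 2)
  rows 104-111 [p,q,r,s=1101]: 11001111  (ones: 6)
  rows 112-119 [p,q,r,s=1110]: 11000000  (ones: 2)
  rows 120-127 [p,q,r,s=1111]: 11001111  (ones: 6)
Disagreements = 2+6+2+6+2+6+2+6+2+6+2+6+2+6+2+6 = 64

64


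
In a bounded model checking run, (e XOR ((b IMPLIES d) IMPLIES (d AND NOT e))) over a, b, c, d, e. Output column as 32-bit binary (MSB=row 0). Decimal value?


Formula: (e XOR ((b IMPLIES d) IMPLIES (d AND NOT e))) over a, b, c, d, e (32 rows)
Evaluate each row (bits = a,b,c,d,e, MSB first):
  row 0 [00000]: (0 XOR ((0 IMPLIES 0) IMPLIES (0 AND NOT 0))) -> 0
  row 1 [00001]: (1 XOR ((0 IMPLIES 0) IMPLIES (0 AND NOT 1))) -> 1
  row 2 [00010]: (0 XOR ((0 IMPLIES 1) IMPLIES (1 AND NOT 0))) -> 1
  row 3 [00011]: (1 XOR ((0 IMPLIES 1) IMPLIES (1 AND NOT 1))) -> 1
  row 4 [00100]: (0 XOR ((0 IMPLIES 0) IMPLIES (0 AND NOT 0))) -> 0
  row 5 [00101]: (1 XOR ((0 IMPLIES 0) IMPLIES (0 AND NOT 1))) -> 1
  row 6 [00110]: (0 XOR ((0 IMPLIES 1) IMPLIES (1 AND NOT 0))) -> 1
  row 7 [00111]: (1 XOR ((0 IMPLIES 1) IMPLIES (1 AND NOT 1))) -> 1
  row 8 [01000]: (0 XOR ((1 IMPLIES 0) IMPLIES (0 AND NOT 0))) -> 1
  row 9 [01001]: (1 XOR ((1 IMPLIES 0) IMPLIES (0 AND NOT 1))) -> 0
  row 10 [01010]: (0 XOR ((1 IMPLIES 1) IMPLIES (1 AND NOT 0))) -> 1
  row 11 [01011]: (1 XOR ((1 IMPLIES 1) IMPLIES (1 AND NOT 1))) -> 1
  row 12 [01100]: (0 XOR ((1 IMPLIES 0) IMPLIES (0 AND NOT 0))) -> 1
  row 13 [01101]: (1 XOR ((1 IMPLIES 0) IMPLIES (0 AND NOT 1))) -> 0
  row 14 [01110]: (0 XOR ((1 IMPLIES 1) IMPLIES (1 AND NOT 0))) -> 1
  row 15 [01111]: (1 XOR ((1 IMPLIES 1) IMPLIES (1 AND NOT 1))) -> 1
  row 16 [10000]: (0 XOR ((0 IMPLIES 0) IMPLIES (0 AND NOT 0))) -> 0
  row 17 [10001]: (1 XOR ((0 IMPLIES 0) IMPLIES (0 AND NOT 1))) -> 1
  row 18 [10010]: (0 XOR ((0 IMPLIES 1) IMPLIES (1 AND NOT 0))) -> 1
  row 19 [10011]: (1 XOR ((0 IMPLIES 1) IMPLIES (1 AND NOT 1))) -> 1
  row 20 [10100]: (0 XOR ((0 IMPLIES 0) IMPLIES (0 AND NOT 0))) -> 0
  row 21 [10101]: (1 XOR ((0 IMPLIES 0) IMPLIES (0 AND NOT 1))) -> 1
  row 22 [10110]: (0 XOR ((0 IMPLIES 1) IMPLIES (1 AND NOT 0))) -> 1
  row 23 [10111]: (1 XOR ((0 IMPLIES 1) IMPLIES (1 AND NOT 1))) -> 1
  row 24 [11000]: (0 XOR ((1 IMPLIES 0) IMPLIES (0 AND NOT 0))) -> 1
  row 25 [11001]: (1 XOR ((1 IMPLIES 0) IMPLIES (0 AND NOT 1))) -> 0
  row 26 [11010]: (0 XOR ((1 IMPLIES 1) IMPLIES (1 AND NOT 0))) -> 1
  row 27 [11011]: (1 XOR ((1 IMPLIES 1) IMPLIES (1 AND NOT 1))) -> 1
  row 28 [11100]: (0 XOR ((1 IMPLIES 0) IMPLIES (0 AND NOT 0))) -> 1
  row 29 [11101]: (1 XOR ((1 IMPLIES 0) IMPLIES (0 AND NOT 1))) -> 0
  row 30 [11110]: (0 XOR ((1 IMPLIES 1) IMPLIES (1 AND NOT 0))) -> 1
  row 31 [11111]: (1 XOR ((1 IMPLIES 1) IMPLIES (1 AND NOT 1))) -> 1
Full result column, 4 rows per line (a,b,c fixed per line; d,e runs 00..11 left to right):
  rows 0-3 [a,b,c=000]: 0111  = hex 7
  rows 4-7 [a,b,c=001]: 0111  = hex 7
  rows 8-11 [a,b,c=010]: 1011  = hex B
  rows 12-15 [a,b,c=011]: 1011  = hex B
  rows 16-19 [a,b,c=100]: 0111  = hex 7
  rows 20-23 [a,b,c=101]: 0111  = hex 7
  rows 24-27 [a,b,c=110]: 1011  = hex B
  rows 28-31 [a,b,c=111]: 1011  = hex B
Output column (row 0 .. row 31) = 01110111101110110111011110111011
Output column grouped in 4s = 0111 0111 1011 1011 0111 0111 1011 1011 = 0x77BB77BB
Convert to decimal digit by digit (value = value*16 + digit):
  7 -> 7
  7*16 + 7 = 119
  119*16 + 11 (B) = 1915
  1915*16 + 11 (B) = 30651
  30651*16 + 7 = 490423
  490423*16 + 7 = 7846775
  7846775*16 + 11 (B) = 125548411
  125548411*16 + 11 (B) = 2008774587
Decimal = 2008774587

2008774587


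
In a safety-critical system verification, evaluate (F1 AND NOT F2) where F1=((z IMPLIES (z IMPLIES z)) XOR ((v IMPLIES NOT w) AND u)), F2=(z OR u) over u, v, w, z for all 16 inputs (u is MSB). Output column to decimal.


F1 = ((z IMPLIES (z IMPLIES z)) XOR ((v IMPLIES NOT w) AND u))
F2 = (z OR u)
Counterexample to F1=>F2 is where F1=1 and F2=0.
Evaluate each row (bits = u,v,w,z, MSB first):
  row 0 [0000]: F1=1 F2=0 -> F1&~F2 -> 1
  row 1 [0001]: F1=1 F2=1 -> F1&~F2 -> 0
  row 2 [0010]: F1=1 F2=0 -> F1&~F2 -> 1
  row 3 [0011]: F1=1 F2=1 -> F1&~F2 -> 0
  row 4 [0100]: F1=1 F2=0 -> F1&~F2 -> 1
  row 5 [0101]: F1=1 F2=1 -> F1&~F2 -> 0
  row 6 [0110]: F1=1 F2=0 -> F1&~F2 -> 1
  row 7 [0111]: F1=1 F2=1 -> F1&~F2 -> 0
  row 8 [1000]: F1=0 F2=1 -> F1&~F2 -> 0
  row 9 [1001]: F1=0 F2=1 -> F1&~F2 -> 0
  row 10 [1010]: F1=0 F2=1 -> F1&~F2 -> 0
  row 11 [1011]: F1=0 F2=1 -> F1&~F2 -> 0
  row 12 [1100]: F1=0 F2=1 -> F1&~F2 -> 0
  row 13 [1101]: F1=0 F2=1 -> F1&~F2 -> 0
  row 14 [1110]: F1=1 F2=1 -> F1&~F2 -> 0
  row 15 [1111]: F1=1 F2=1 -> F1&~F2 -> 0
Full result column, 4 rows per line (u,v fixed per line; w,z runs 00..11 left to right):
  rows 0-3 [u,v=00]: 1010  = hex A
  rows 4-7 [u,v=01]: 1010  = hex A
  rows 8-11 [u,v=10]: 0000  = hex 0
  rows 12-15 [u,v=11]: 0000  = hex 0
Counterexample vector (row 0 .. row 15) = 1010101000000000
Output column grouped in 4s = 1010 1010 0000 0000 = 0xAA00
Convert to decimal digit by digit (value = value*16 + digit):
  A -> 10
  10*16 + 10 (A) = 170
  170*16 + 0 = 2720
  2720*16 + 0 = 43520
Decimal = 43520

43520


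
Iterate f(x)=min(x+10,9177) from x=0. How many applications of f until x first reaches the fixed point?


Step 1: x=0, cap=9177, increment=10
Step 2: x grows by 10 each step until capped at 9177; fixed point is x=9177
Step 3: iterations = ceil(9177/10) = 918

918


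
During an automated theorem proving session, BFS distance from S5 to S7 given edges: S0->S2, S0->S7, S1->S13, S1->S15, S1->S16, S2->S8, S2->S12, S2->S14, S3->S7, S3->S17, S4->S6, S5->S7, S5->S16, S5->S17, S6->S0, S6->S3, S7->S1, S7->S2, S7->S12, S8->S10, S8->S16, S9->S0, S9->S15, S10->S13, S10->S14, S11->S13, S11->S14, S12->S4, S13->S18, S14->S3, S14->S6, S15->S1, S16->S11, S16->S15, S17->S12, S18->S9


BFS layer-by-layer from S5:
  dist 0: {S5}
  dist 1: {S7, S16, S17}
  -> S7 reached at distance 1
Shortest path length = 1

1


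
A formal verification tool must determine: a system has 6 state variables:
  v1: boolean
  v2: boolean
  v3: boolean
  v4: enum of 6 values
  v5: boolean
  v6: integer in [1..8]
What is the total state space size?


State space = product of domain sizes of all variables.
Domain sizes:
  v1 (boolean): 2
  v2 (boolean): 2
  v3 (boolean): 2
  v4 (enum of 6 values): 6
  v5 (boolean): 2
  v6 (integer in [1..8]): 8
Product = 2 * 2 * 2 * 6 * 2 * 8 = 768

768


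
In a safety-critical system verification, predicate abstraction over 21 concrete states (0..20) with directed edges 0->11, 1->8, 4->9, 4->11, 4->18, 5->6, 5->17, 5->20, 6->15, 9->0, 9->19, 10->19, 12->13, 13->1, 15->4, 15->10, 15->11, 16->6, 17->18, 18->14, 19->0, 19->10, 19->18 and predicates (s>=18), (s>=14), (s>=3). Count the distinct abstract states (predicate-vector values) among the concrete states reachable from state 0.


BFS from 0:
Concrete reachable: {0, 11}
Abstract via predicates (s>=18), (s>=14), (s>=3):
  (0,0,0) <- {0}
  (0,0,1) <- {11}
Distinct abstract states = 2

2


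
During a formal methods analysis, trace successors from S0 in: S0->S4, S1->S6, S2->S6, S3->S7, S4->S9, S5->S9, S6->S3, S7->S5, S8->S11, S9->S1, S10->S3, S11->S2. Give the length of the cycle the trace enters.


Trace from S0 until a state repeats:
  S0 -> S4 -> S9 -> S1 -> S6 -> S3 -> S7 -> S5 -> S9
S9 first seen at step 2, revisited at step 8.
Cycle length = 8 - 2 = 6

6


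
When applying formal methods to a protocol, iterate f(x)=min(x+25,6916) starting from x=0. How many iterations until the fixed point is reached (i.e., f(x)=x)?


Step 1: x=0, cap=6916, increment=25
Step 2: x grows by 25 each step until capped at 6916; fixed point is x=6916
Step 3: iterations = ceil(6916/25) = 277

277


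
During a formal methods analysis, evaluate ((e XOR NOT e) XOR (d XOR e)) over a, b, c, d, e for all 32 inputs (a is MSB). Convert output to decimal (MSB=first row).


Formula: ((e XOR NOT e) XOR (d XOR e)) over a, b, c, d, e (32 rows)
Evaluate each row (bits = a,b,c,d,e, MSB first):
  row 0 [00000]: ((0 XOR NOT 0) XOR (0 XOR 0)) -> 1
  row 1 [00001]: ((1 XOR NOT 1) XOR (0 XOR 1)) -> 0
  row 2 [00010]: ((0 XOR NOT 0) XOR (1 XOR 0)) -> 0
  row 3 [00011]: ((1 XOR NOT 1) XOR (1 XOR 1)) -> 1
  row 4 [00100]: ((0 XOR NOT 0) XOR (0 XOR 0)) -> 1
  row 5 [00101]: ((1 XOR NOT 1) XOR (0 XOR 1)) -> 0
  row 6 [00110]: ((0 XOR NOT 0) XOR (1 XOR 0)) -> 0
  row 7 [00111]: ((1 XOR NOT 1) XOR (1 XOR 1)) -> 1
  row 8 [01000]: ((0 XOR NOT 0) XOR (0 XOR 0)) -> 1
  row 9 [01001]: ((1 XOR NOT 1) XOR (0 XOR 1)) -> 0
  row 10 [01010]: ((0 XOR NOT 0) XOR (1 XOR 0)) -> 0
  row 11 [01011]: ((1 XOR NOT 1) XOR (1 XOR 1)) -> 1
  row 12 [01100]: ((0 XOR NOT 0) XOR (0 XOR 0)) -> 1
  row 13 [01101]: ((1 XOR NOT 1) XOR (0 XOR 1)) -> 0
  row 14 [01110]: ((0 XOR NOT 0) XOR (1 XOR 0)) -> 0
  row 15 [01111]: ((1 XOR NOT 1) XOR (1 XOR 1)) -> 1
  row 16 [10000]: ((0 XOR NOT 0) XOR (0 XOR 0)) -> 1
  row 17 [10001]: ((1 XOR NOT 1) XOR (0 XOR 1)) -> 0
  row 18 [10010]: ((0 XOR NOT 0) XOR (1 XOR 0)) -> 0
  row 19 [10011]: ((1 XOR NOT 1) XOR (1 XOR 1)) -> 1
  row 20 [10100]: ((0 XOR NOT 0) XOR (0 XOR 0)) -> 1
  row 21 [10101]: ((1 XOR NOT 1) XOR (0 XOR 1)) -> 0
  row 22 [10110]: ((0 XOR NOT 0) XOR (1 XOR 0)) -> 0
  row 23 [10111]: ((1 XOR NOT 1) XOR (1 XOR 1)) -> 1
  row 24 [11000]: ((0 XOR NOT 0) XOR (0 XOR 0)) -> 1
  row 25 [11001]: ((1 XOR NOT 1) XOR (0 XOR 1)) -> 0
  row 26 [11010]: ((0 XOR NOT 0) XOR (1 XOR 0)) -> 0
  row 27 [11011]: ((1 XOR NOT 1) XOR (1 XOR 1)) -> 1
  row 28 [11100]: ((0 XOR NOT 0) XOR (0 XOR 0)) -> 1
  row 29 [11101]: ((1 XOR NOT 1) XOR (0 XOR 1)) -> 0
  row 30 [11110]: ((0 XOR NOT 0) XOR (1 XOR 0)) -> 0
  row 31 [11111]: ((1 XOR NOT 1) XOR (1 XOR 1)) -> 1
Full result column, 4 rows per line (a,b,c fixed per line; d,e runs 00..11 left to right):
  rows 0-3 [a,b,c=000]: 1001  = hex 9
  rows 4-7 [a,b,c=001]: 1001  = hex 9
  rows 8-11 [a,b,c=010]: 1001  = hex 9
  rows 12-15 [a,b,c=011]: 1001  = hex 9
  rows 16-19 [a,b,c=100]: 1001  = hex 9
  rows 20-23 [a,b,c=101]: 1001  = hex 9
  rows 24-27 [a,b,c=110]: 1001  = hex 9
  rows 28-31 [a,b,c=111]: 1001  = hex 9
Output column (row 0 .. row 31) = 10011001100110011001100110011001
Output column grouped in 4s = 1001 1001 1001 1001 1001 1001 1001 1001 = 0x99999999
Convert to decimal digit by digit (value = value*16 + digit):
  9 -> 9
  9*16 + 9 = 153
  153*16 + 9 = 2457
  2457*16 + 9 = 39321
  39321*16 + 9 = 629145
  629145*16 + 9 = 10066329
  10066329*16 + 9 = 161061273
  161061273*16 + 9 = 2576980377
Decimal = 2576980377

2576980377


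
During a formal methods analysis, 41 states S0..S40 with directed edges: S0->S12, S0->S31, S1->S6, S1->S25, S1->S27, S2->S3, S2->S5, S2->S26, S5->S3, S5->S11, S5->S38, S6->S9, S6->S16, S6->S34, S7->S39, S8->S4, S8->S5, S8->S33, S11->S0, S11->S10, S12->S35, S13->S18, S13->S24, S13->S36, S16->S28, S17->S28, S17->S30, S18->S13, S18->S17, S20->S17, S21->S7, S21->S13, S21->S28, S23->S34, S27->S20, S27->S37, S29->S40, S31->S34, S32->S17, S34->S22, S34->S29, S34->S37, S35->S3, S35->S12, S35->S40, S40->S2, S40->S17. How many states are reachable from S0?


BFS from S0:
  layer 0: {S0}
  layer 1: {S12, S31}
  layer 2: {S34, S35}
  layer 3: {S3, S22, S29, S37, S40}
  layer 4: {S2, S17}
  layer 5: {S5, S26, S28, S30}
  layer 6: {S11, S38}
  layer 7: {S10}
Reachable set: {S0, S2, S3, S5, S10, S11, S12, S17, S22, S26, S28, S29, S30, S31, S34, S35, S37, S38, S40}
Count = 19

19


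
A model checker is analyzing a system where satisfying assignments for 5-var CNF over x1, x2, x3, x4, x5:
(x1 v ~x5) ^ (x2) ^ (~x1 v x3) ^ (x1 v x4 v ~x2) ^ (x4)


CNF with 5 clauses over 5 vars (32 assignments).
An assignment satisfies CNF iff every clause has >=1 true literal.
Check each row (bits = x1,x2,x3,x4,x5; clause T/F shown):
  row 0 [00000]: clauses=TFTTF -> 0
  row 1 [00001]: clauses=FFTTF -> 0
  row 2 [00010]: clauses=TFTTT -> 0
  row 3 [00011]: clauses=FFTTT -> 0
  row 4 [00100]: clauses=TFTTF -> 0
  row 5 [00101]: clauses=FFTTF -> 0
  row 6 [00110]: clauses=TFTTT -> 0
  row 7 [00111]: clauses=FFTTT -> 0
  row 8 [01000]: clauses=TTTFF -> 0
  row 9 [01001]: clauses=FTTFF -> 0
  row 10 [01010]: clauses=TTTTT -> 1
  row 11 [01011]: clauses=FTTTT -> 0
  row 12 [01100]: clauses=TTTFF -> 0
  row 13 [01101]: clauses=FTTFF -> 0
  row 14 [01110]: clauses=TTTTT -> 1
  row 15 [01111]: clauses=FTTTT -> 0
  row 16 [10000]: clauses=TFFTF -> 0
  row 17 [10001]: clauses=TFFTF -> 0
  row 18 [10010]: clauses=TFFTT -> 0
  row 19 [10011]: clauses=TFFTT -> 0
  row 20 [10100]: clauses=TFTTF -> 0
  row 21 [10101]: clauses=TFTTF -> 0
  row 22 [10110]: clauses=TFTTT -> 0
  row 23 [10111]: clauses=TFTTT -> 0
  row 24 [11000]: clauses=TTFTF -> 0
  row 25 [11001]: clauses=TTFTF -> 0
  row 26 [11010]: clauses=TTFTT -> 0
  row 27 [11011]: clauses=TTFTT -> 0
  row 28 [11100]: clauses=TTTTF -> 0
  row 29 [11101]: clauses=TTTTF -> 0
  row 30 [11110]: clauses=TTTTT -> 1
  row 31 [11111]: clauses=TTTTT -> 1
Full result column, 8 rows per line (x1,x2 fixed per line; x3,x4,x5 runs 000..111 left to right):
  rows 0-7 [x1,x2=00]: 00000000  (ones: 0)
  rows 8-15 [x1,x2=01]: 00100010  (ones: 2)
  rows 16-23 [x1,x2=10]: 00000000  (ones: 0)
  rows 24-31 [x1,x2=11]: 00000011  (ones: 2)
Satisfying assignments = 0+2+0+2 = 4

4


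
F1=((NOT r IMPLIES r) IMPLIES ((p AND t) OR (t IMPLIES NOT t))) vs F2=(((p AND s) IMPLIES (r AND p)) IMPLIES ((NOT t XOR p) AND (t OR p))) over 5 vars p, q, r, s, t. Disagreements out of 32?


F1 = ((NOT r IMPLIES r) IMPLIES ((p AND t) OR (t IMPLIES NOT t)))
F2 = (((p AND s) IMPLIES (r AND p)) IMPLIES ((NOT t XOR p) AND (t OR p)))
Evaluate both on each of 32 rows (bits = p,q,r,s,t):
  row 0 [00000]: F1=1 F2=0 (differ) -> 1
  row 1 [00001]: F1=1 F2=0 (differ) -> 1
  row 2 [00010]: F1=1 F2=0 (differ) -> 1
  row 3 [00011]: F1=1 F2=0 (differ) -> 1
  row 4 [00100]: F1=1 F2=0 (differ) -> 1
  row 5 [00101]: F1=0 F2=0 -> 0
  row 6 [00110]: F1=1 F2=0 (differ) -> 1
  row 7 [00111]: F1=0 F2=0 -> 0
  row 8 [01000]: F1=1 F2=0 (differ) -> 1
  row 9 [01001]: F1=1 F2=0 (differ) -> 1
  row 10 [01010]: F1=1 F2=0 (differ) -> 1
  row 11 [01011]: F1=1 F2=0 (differ) -> 1
  row 12 [01100]: F1=1 F2=0 (differ) -> 1
  row 13 [01101]: F1=0 F2=0 -> 0
  row 14 [01110]: F1=1 F2=0 (differ) -> 1
  row 15 [01111]: F1=0 F2=0 -> 0
  row 16 [10000]: F1=1 F2=0 (differ) -> 1
  row 17 [10001]: F1=1 F2=1 -> 0
  row 18 [10010]: F1=1 F2=1 -> 0
  row 19 [10011]: F1=1 F2=1 -> 0
  row 20 [10100]: F1=1 F2=0 (differ) -> 1
  row 21 [10101]: F1=1 F2=1 -> 0
  row 22 [10110]: F1=1 F2=0 (differ) -> 1
  row 23 [10111]: F1=1 F2=1 -> 0
  row 24 [11000]: F1=1 F2=0 (differ) -> 1
  row 25 [11001]: F1=1 F2=1 -> 0
  row 26 [11010]: F1=1 F2=1 -> 0
  row 27 [11011]: F1=1 F2=1 -> 0
  row 28 [11100]: F1=1 F2=0 (differ) -> 1
  row 29 [11101]: F1=1 F2=1 -> 0
  row 30 [11110]: F1=1 F2=0 (differ) -> 1
  row 31 [11111]: F1=1 F2=1 -> 0
Full result column, 8 rows per line (p,q fixed per line; r,s,t runs 000..111 left to right):
  rows 0-7 [p,q=00]: 11111010  (ones: 6)
  rows 8-15 [p,q=01]: 11111010  (ones: 6)
  rows 16-23 [p,q=10]: 10001010  (ones: 3)
  rows 24-31 [p,q=11]: 10001010  (ones: 3)
Disagreements = 6+6+3+3 = 18

18


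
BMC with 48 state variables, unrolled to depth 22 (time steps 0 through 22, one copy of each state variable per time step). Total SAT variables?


BMC unrolls to depth k, creating one copy of each state var for steps 0..k.
Step count = 22 + 1 = 23 (steps 0 through 22)
Vars per step = 48
Total = 48 * 23 = 1104

1104


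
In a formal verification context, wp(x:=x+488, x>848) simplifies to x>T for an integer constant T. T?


Formula: wp(x:=E, P) = P[E/x] (substitute E for x in postcondition)
Step 1: Postcondition: x>848
Step 2: Substitute x+488 for x: x+488>848
Step 3: Solve for x: x > 848-488 = 360

360


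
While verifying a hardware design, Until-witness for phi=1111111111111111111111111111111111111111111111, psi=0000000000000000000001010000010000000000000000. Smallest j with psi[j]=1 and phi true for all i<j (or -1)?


(phi U psi) at 0: need smallest j with psi[j]=1 and phi[i]=1 for all i in [0,j).
Scan from step 0:
  step 0: phi=1, psi=0 -> continue
  step 1: phi=1, psi=0 -> continue
  step 2: phi=1, psi=0 -> continue
  step 3: phi=1, psi=0 -> continue
  step 21: psi=1 and phi held for [0,21) -> witness found
Witness step = 21

21


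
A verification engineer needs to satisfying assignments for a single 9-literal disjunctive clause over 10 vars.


Step 1: Total=2^10=1024
Step 2: Unsat when all 9 false: 2^1=2
Step 3: Sat=1024-2=1022

1022


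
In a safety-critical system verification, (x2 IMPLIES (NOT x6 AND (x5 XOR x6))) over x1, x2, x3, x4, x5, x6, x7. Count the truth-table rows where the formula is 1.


Formula: (x2 IMPLIES (NOT x6 AND (x5 XOR x6))) over 7 vars (128 rows)
Evaluate each row (x1, x2, x3, x4, x5, x6, x7 as bits, MSB first):
  row 0 [0000000]: (0 IMPLIES (NOT 0 AND (0 XOR 0))) -> 1
  row 1 [0000001]: (0 IMPLIES (NOT 0 AND (0 XOR 0))) -> 1
  row 2 [0000010]: (0 IMPLIES (NOT 1 AND (0 XOR 1))) -> 1
  row 3 [0000011]: (0 IMPLIES (NOT 1 AND (0 XOR 1))) -> 1
  row 4 [0000100]: (0 IMPLIES (NOT 0 AND (1 XOR 0))) -> 1
  (every remaining row is evaluated the same way; all 128 results are listed next)
Full result column, 8 rows per line (x1,x2,x3,x4 fixed per line; x5,x6,x7 runs 000..111 left to right):
  rows 0-7 [x1,x2,x3,x4=0000]: 11111111  (ones: 8)
  rows 8-15 [x1,x2,x3,x4=0001]: 11111111  (ones: 8)
  rows 16-23 [x1,x2,x3,x4=0010]: 11111111  (ones: 8)
  rows 24-31 [x1,x2,x3,x4=0011]: 11111111  (ones: 8)
  rows 32-39 [x1,x2,x3,x4=0100]: 00001100  (ones: 2)
  rows 40-47 [x1,x2,x3,x4=0101]: 00001100  (ones: 2)
  rows 48-55 [x1,x2,x3,x4=0110]: 00001100  (ones: 2)
  rows 56-63 [x1,x2,x3,x4=0111]: 00001100  (ones: 2)
  rows 64-71 [x1,x2,x3,x4=1000]: 11111111  (ones: 8)
  rows 72-79 [x1,x2,x3,x4=1001]: 11111111  (ones: 8)
  rows 80-87 [x1,x2,x3,x4=1010]: 11111111  (ones: 8)
  rows 88-95 [x1,x2,x3,x4=1011]: 11111111  (ones: 8)
  rows 96-103 [x1,x2,x3,x4=1100]: 00001100  (ones: 2)
  rows 104-111 [x1,x2,x3,x4=1101]: 00001100  (ones: 2)
  rows 112-119 [x1,x2,x3,x4=1110]: 00001100  (ones: 2)
  rows 120-127 [x1,x2,x3,x4=1111]: 00001100  (ones: 2)
Count of 1-rows = 8+8+8+8+2+2+2+2+8+8+8+8+2+2+2+2 = 80

80


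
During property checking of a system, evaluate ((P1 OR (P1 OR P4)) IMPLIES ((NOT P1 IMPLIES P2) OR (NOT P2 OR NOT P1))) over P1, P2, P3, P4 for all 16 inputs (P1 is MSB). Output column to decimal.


Formula: ((P1 OR (P1 OR P4)) IMPLIES ((NOT P1 IMPLIES P2) OR (NOT P2 OR NOT P1))) over P1, P2, P3, P4 (16 rows)
Evaluate each row (bits = P1,P2,P3,P4, MSB first):
  row 0 [0000]: ((0 OR (0 OR 0)) IMPLIES ((NOT 0 IMPLIES 0) OR (NOT 0 OR NOT 0))) -> 1
  row 1 [0001]: ((0 OR (0 OR 1)) IMPLIES ((NOT 0 IMPLIES 0) OR (NOT 0 OR NOT 0))) -> 1
  row 2 [0010]: ((0 OR (0 OR 0)) IMPLIES ((NOT 0 IMPLIES 0) OR (NOT 0 OR NOT 0))) -> 1
  row 3 [0011]: ((0 OR (0 OR 1)) IMPLIES ((NOT 0 IMPLIES 0) OR (NOT 0 OR NOT 0))) -> 1
  row 4 [0100]: ((0 OR (0 OR 0)) IMPLIES ((NOT 0 IMPLIES 1) OR (NOT 1 OR NOT 0))) -> 1
  row 5 [0101]: ((0 OR (0 OR 1)) IMPLIES ((NOT 0 IMPLIES 1) OR (NOT 1 OR NOT 0))) -> 1
  row 6 [0110]: ((0 OR (0 OR 0)) IMPLIES ((NOT 0 IMPLIES 1) OR (NOT 1 OR NOT 0))) -> 1
  row 7 [0111]: ((0 OR (0 OR 1)) IMPLIES ((NOT 0 IMPLIES 1) OR (NOT 1 OR NOT 0))) -> 1
  row 8 [1000]: ((1 OR (1 OR 0)) IMPLIES ((NOT 1 IMPLIES 0) OR (NOT 0 OR NOT 1))) -> 1
  row 9 [1001]: ((1 OR (1 OR 1)) IMPLIES ((NOT 1 IMPLIES 0) OR (NOT 0 OR NOT 1))) -> 1
  row 10 [1010]: ((1 OR (1 OR 0)) IMPLIES ((NOT 1 IMPLIES 0) OR (NOT 0 OR NOT 1))) -> 1
  row 11 [1011]: ((1 OR (1 OR 1)) IMPLIES ((NOT 1 IMPLIES 0) OR (NOT 0 OR NOT 1))) -> 1
  row 12 [1100]: ((1 OR (1 OR 0)) IMPLIES ((NOT 1 IMPLIES 1) OR (NOT 1 OR NOT 1))) -> 1
  row 13 [1101]: ((1 OR (1 OR 1)) IMPLIES ((NOT 1 IMPLIES 1) OR (NOT 1 OR NOT 1))) -> 1
  row 14 [1110]: ((1 OR (1 OR 0)) IMPLIES ((NOT 1 IMPLIES 1) OR (NOT 1 OR NOT 1))) -> 1
  row 15 [1111]: ((1 OR (1 OR 1)) IMPLIES ((NOT 1 IMPLIES 1) OR (NOT 1 OR NOT 1))) -> 1
Full result column, 4 rows per line (P1,P2 fixed per line; P3,P4 runs 00..11 left to right):
  rows 0-3 [P1,P2=00]: 1111  = hex F
  rows 4-7 [P1,P2=01]: 1111  = hex F
  rows 8-11 [P1,P2=10]: 1111  = hex F
  rows 12-15 [P1,P2=11]: 1111  = hex F
Output column (row 0 .. row 15) = 1111111111111111
Output column grouped in 4s = 1111 1111 1111 1111 = 0xFFFF
Convert to decimal digit by digit (value = value*16 + digit):
  F -> 15
  15*16 + 15 (F) = 255
  255*16 + 15 (F) = 4095
  4095*16 + 15 (F) = 65535
Decimal = 65535

65535


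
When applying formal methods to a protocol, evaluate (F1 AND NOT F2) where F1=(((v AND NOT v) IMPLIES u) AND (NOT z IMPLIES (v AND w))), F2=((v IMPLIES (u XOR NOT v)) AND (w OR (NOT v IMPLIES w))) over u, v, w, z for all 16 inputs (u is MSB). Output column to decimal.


F1 = (((v AND NOT v) IMPLIES u) AND (NOT z IMPLIES (v AND w)))
F2 = ((v IMPLIES (u XOR NOT v)) AND (w OR (NOT v IMPLIES w)))
Counterexample to F1=>F2 is where F1=1 and F2=0.
Evaluate each row (bits = u,v,w,z, MSB first):
  row 0 [0000]: F1=0 F2=0 -> F1&~F2 -> 0
  row 1 [0001]: F1=1 F2=0 -> F1&~F2 -> 1
  row 2 [0010]: F1=0 F2=1 -> F1&~F2 -> 0
  row 3 [0011]: F1=1 F2=1 -> F1&~F2 -> 0
  row 4 [0100]: F1=0 F2=0 -> F1&~F2 -> 0
  row 5 [0101]: F1=1 F2=0 -> F1&~F2 -> 1
  row 6 [0110]: F1=1 F2=0 -> F1&~F2 -> 1
  row 7 [0111]: F1=1 F2=0 -> F1&~F2 -> 1
  row 8 [1000]: F1=0 F2=0 -> F1&~F2 -> 0
  row 9 [1001]: F1=1 F2=0 -> F1&~F2 -> 1
  row 10 [1010]: F1=0 F2=1 -> F1&~F2 -> 0
  row 11 [1011]: F1=1 F2=1 -> F1&~F2 -> 0
  row 12 [1100]: F1=0 F2=1 -> F1&~F2 -> 0
  row 13 [1101]: F1=1 F2=1 -> F1&~F2 -> 0
  row 14 [1110]: F1=1 F2=1 -> F1&~F2 -> 0
  row 15 [1111]: F1=1 F2=1 -> F1&~F2 -> 0
Full result column, 4 rows per line (u,v fixed per line; w,z runs 00..11 left to right):
  rows 0-3 [u,v=00]: 0100  = hex 4
  rows 4-7 [u,v=01]: 0111  = hex 7
  rows 8-11 [u,v=10]: 0100  = hex 4
  rows 12-15 [u,v=11]: 0000  = hex 0
Counterexample vector (row 0 .. row 15) = 0100011101000000
Output column grouped in 4s = 0100 0111 0100 0000 = 0x4740
Convert to decimal digit by digit (value = value*16 + digit):
  4 -> 4
  4*16 + 7 = 71
  71*16 + 4 = 1140
  1140*16 + 0 = 18240
Decimal = 18240

18240


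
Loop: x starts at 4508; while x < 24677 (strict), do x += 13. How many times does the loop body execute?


Step 1: x goes from 4508 toward 24677 by 13; the body runs while x<24677, so iterations = ceil((bound-start)/step)
Step 2: Distance=20169
Step 3: ceil(20169/13)=1552

1552


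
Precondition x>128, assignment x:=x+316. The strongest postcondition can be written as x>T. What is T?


Formula: sp(P, x:=E) = exists old_x. (x = E[old_x/x]) AND P[old_x/x] (old_x is the value of x before the assignment; eliminate old_x by solving x = E[old_x/x] for old_x)
Step 1: Precondition P: x>128, i.e. old_x > 128
Step 2: Assignment gives x = old_x + 316, so old_x = x - 316
Step 3: Substitute into P: x - 316 > 128
Step 4: Simplify: x > 128+316 = 444

444


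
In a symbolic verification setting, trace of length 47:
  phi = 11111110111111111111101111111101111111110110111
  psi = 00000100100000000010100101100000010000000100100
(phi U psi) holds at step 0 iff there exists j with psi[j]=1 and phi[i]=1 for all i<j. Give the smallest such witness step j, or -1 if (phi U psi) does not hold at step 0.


(phi U psi) at 0: need smallest j with psi[j]=1 and phi[i]=1 for all i in [0,j).
Scan from step 0:
  step 0: phi=1, psi=0 -> continue
  step 1: phi=1, psi=0 -> continue
  step 2: phi=1, psi=0 -> continue
  step 3: phi=1, psi=0 -> continue
  step 5: psi=1 and phi held for [0,5) -> witness found
Witness step = 5

5


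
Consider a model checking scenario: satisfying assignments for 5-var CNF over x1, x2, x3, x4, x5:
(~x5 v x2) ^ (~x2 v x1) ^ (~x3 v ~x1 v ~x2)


CNF with 3 clauses over 5 vars (32 assignments).
An assignment satisfies CNF iff every clause has >=1 true literal.
Check each row (bits = x1,x2,x3,x4,x5; clause T/F shown):
  row 0 [00000]: clauses=TTT -> 1
  row 1 [00001]: clauses=FTT -> 0
  row 2 [00010]: clauses=TTT -> 1
  row 3 [00011]: clauses=FTT -> 0
  row 4 [00100]: clauses=TTT -> 1
  row 5 [00101]: clauses=FTT -> 0
  row 6 [00110]: clauses=TTT -> 1
  row 7 [00111]: clauses=FTT -> 0
  row 8 [01000]: clauses=TFT -> 0
  row 9 [01001]: clauses=TFT -> 0
  row 10 [01010]: clauses=TFT -> 0
  row 11 [01011]: clauses=TFT -> 0
  row 12 [01100]: clauses=TFT -> 0
  row 13 [01101]: clauses=TFT -> 0
  row 14 [01110]: clauses=TFT -> 0
  row 15 [01111]: clauses=TFT -> 0
  row 16 [10000]: clauses=TTT -> 1
  row 17 [10001]: clauses=FTT -> 0
  row 18 [10010]: clauses=TTT -> 1
  row 19 [10011]: clauses=FTT -> 0
  row 20 [10100]: clauses=TTT -> 1
  row 21 [10101]: clauses=FTT -> 0
  row 22 [10110]: clauses=TTT -> 1
  row 23 [10111]: clauses=FTT -> 0
  row 24 [11000]: clauses=TTT -> 1
  row 25 [11001]: clauses=TTT -> 1
  row 26 [11010]: clauses=TTT -> 1
  row 27 [11011]: clauses=TTT -> 1
  row 28 [11100]: clauses=TTF -> 0
  row 29 [11101]: clauses=TTF -> 0
  row 30 [11110]: clauses=TTF -> 0
  row 31 [11111]: clauses=TTF -> 0
Full result column, 8 rows per line (x1,x2 fixed per line; x3,x4,x5 runs 000..111 left to right):
  rows 0-7 [x1,x2=00]: 10101010  (ones: 4)
  rows 8-15 [x1,x2=01]: 00000000  (ones: 0)
  rows 16-23 [x1,x2=10]: 10101010  (ones: 4)
  rows 24-31 [x1,x2=11]: 11110000  (ones: 4)
Satisfying assignments = 4+0+4+4 = 12

12


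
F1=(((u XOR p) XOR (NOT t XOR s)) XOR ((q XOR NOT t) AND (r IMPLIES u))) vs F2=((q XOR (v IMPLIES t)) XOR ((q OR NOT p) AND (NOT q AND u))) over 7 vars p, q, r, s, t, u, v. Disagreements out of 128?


F1 = (((u XOR p) XOR (NOT t XOR s)) XOR ((q XOR NOT t) AND (r IMPLIES u)))
F2 = ((q XOR (v IMPLIES t)) XOR ((q OR NOT p) AND (NOT q AND u)))
Evaluate both on each of 128 rows (bits = p,q,r,s,t,u,v):
  row 0 [0000000]: F1=0 F2=1 (differ) -> 1
  row 1 [0000001]: F1=0 F2=0 -> 0
  row 2 [0000010]: F1=1 F2=0 (differ) -> 1
  row 3 [0000011]: F1=1 F2=1 -> 0
  row 4 [0000100]: F1=0 F2=1 (differ) -> 1
  (every remaining row is evaluated the same way; all 128 results are listed next)
Full result column, 8 rows per line (p,q,r,s fixed per line; t,u,v runs 000..111 left to right):
  rows 0-7 [p,q,r,s=0000]: 10101111  (ones: 6)
  rows 8-15 [p,q,r,s=0001]: 01010000  (ones: 2)
  rows 16-23 [p,q,r,s=0010]: 01101111  (ones: 6)
  rows 24-31 [p,q,r,s=0011]: 10010000  (ones: 2)
  rows 32-39 [p,q,r,s=0100]: 10011100  (ones: 4)
  rows 40-47 [p,q,r,s=0101]: 01100011  (ones: 4)
  rows 48-55 [p,q,r,s=0110]: 10010000  (ones: 2)
  rows 56-63 [p,q,r,s=0111]: 01101111  (ones: 6)
  rows 64-71 [p,q,r,s=1000]: 01100011  (ones: 4)
  rows 72-79 [p,q,r,s=1001]: 10011100  (ones: 4)
  rows 80-87 [p,q,r,s=1010]: 10100011  (ones: 4)
  rows 88-95 [p,q,r,s=1011]: 01011100  (ones: 4)
  rows 96-103 [p,q,r,s=1100]: 01100011  (ones: 4)
  rows 104-111 [p,q,r,s=1101]: 10011100  (ones: 4)
  rows 112-119 [p,q,r,s=1110]: 01101111  (ones: 6)
  rows 120-127 [p,q,r,s=1111]: 10010000  (ones: 2)
Disagreements = 6+2+6+2+4+4+2+6+4+4+4+4+4+4+6+2 = 64

64


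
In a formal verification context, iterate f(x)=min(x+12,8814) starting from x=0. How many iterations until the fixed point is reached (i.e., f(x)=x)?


Step 1: x=0, cap=8814, increment=12
Step 2: x grows by 12 each step until capped at 8814; fixed point is x=8814
Step 3: iterations = ceil(8814/12) = 735

735


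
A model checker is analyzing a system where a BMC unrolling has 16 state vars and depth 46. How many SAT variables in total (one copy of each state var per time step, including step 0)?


BMC unrolls to depth k, creating one copy of each state var for steps 0..k.
Step count = 46 + 1 = 47 (steps 0 through 46)
Vars per step = 16
Total = 16 * 47 = 752

752


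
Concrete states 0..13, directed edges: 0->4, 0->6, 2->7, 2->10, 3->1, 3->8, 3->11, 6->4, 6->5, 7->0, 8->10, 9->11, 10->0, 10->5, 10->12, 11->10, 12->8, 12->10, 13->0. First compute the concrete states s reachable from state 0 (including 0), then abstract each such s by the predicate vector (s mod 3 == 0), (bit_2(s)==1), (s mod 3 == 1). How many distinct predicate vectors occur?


BFS from 0:
Concrete reachable: {0, 4, 5, 6}
Abstract via predicates (s mod 3 == 0), (bit_2(s)==1), (s mod 3 == 1):
  (0,1,0) <- {5}
  (0,1,1) <- {4}
  (1,0,0) <- {0}
  (1,1,0) <- {6}
Distinct abstract states = 4

4


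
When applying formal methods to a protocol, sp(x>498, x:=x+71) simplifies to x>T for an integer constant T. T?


Formula: sp(P, x:=E) = exists old_x. (x = E[old_x/x]) AND P[old_x/x] (old_x is the value of x before the assignment; eliminate old_x by solving x = E[old_x/x] for old_x)
Step 1: Precondition P: x>498, i.e. old_x > 498
Step 2: Assignment gives x = old_x + 71, so old_x = x - 71
Step 3: Substitute into P: x - 71 > 498
Step 4: Simplify: x > 498+71 = 569

569


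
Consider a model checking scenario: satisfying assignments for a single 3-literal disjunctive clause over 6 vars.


Step 1: Total=2^6=64
Step 2: Unsat when all 3 false: 2^3=8
Step 3: Sat=64-8=56

56


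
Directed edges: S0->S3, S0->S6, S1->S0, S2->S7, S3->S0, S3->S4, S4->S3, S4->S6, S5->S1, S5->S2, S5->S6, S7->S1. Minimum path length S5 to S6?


BFS layer-by-layer from S5:
  dist 0: {S5}
  dist 1: {S1, S2, S6}
  -> S6 reached at distance 1
Shortest path length = 1

1


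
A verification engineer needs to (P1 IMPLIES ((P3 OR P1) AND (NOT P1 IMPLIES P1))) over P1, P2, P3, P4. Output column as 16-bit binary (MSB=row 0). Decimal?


Formula: (P1 IMPLIES ((P3 OR P1) AND (NOT P1 IMPLIES P1))) over P1, P2, P3, P4 (16 rows)
Evaluate each row (bits = P1,P2,P3,P4, MSB first):
  row 0 [0000]: (0 IMPLIES ((0 OR 0) AND (NOT 0 IMPLIES 0))) -> 1
  row 1 [0001]: (0 IMPLIES ((0 OR 0) AND (NOT 0 IMPLIES 0))) -> 1
  row 2 [0010]: (0 IMPLIES ((1 OR 0) AND (NOT 0 IMPLIES 0))) -> 1
  row 3 [0011]: (0 IMPLIES ((1 OR 0) AND (NOT 0 IMPLIES 0))) -> 1
  row 4 [0100]: (0 IMPLIES ((0 OR 0) AND (NOT 0 IMPLIES 0))) -> 1
  row 5 [0101]: (0 IMPLIES ((0 OR 0) AND (NOT 0 IMPLIES 0))) -> 1
  row 6 [0110]: (0 IMPLIES ((1 OR 0) AND (NOT 0 IMPLIES 0))) -> 1
  row 7 [0111]: (0 IMPLIES ((1 OR 0) AND (NOT 0 IMPLIES 0))) -> 1
  row 8 [1000]: (1 IMPLIES ((0 OR 1) AND (NOT 1 IMPLIES 1))) -> 1
  row 9 [1001]: (1 IMPLIES ((0 OR 1) AND (NOT 1 IMPLIES 1))) -> 1
  row 10 [1010]: (1 IMPLIES ((1 OR 1) AND (NOT 1 IMPLIES 1))) -> 1
  row 11 [1011]: (1 IMPLIES ((1 OR 1) AND (NOT 1 IMPLIES 1))) -> 1
  row 12 [1100]: (1 IMPLIES ((0 OR 1) AND (NOT 1 IMPLIES 1))) -> 1
  row 13 [1101]: (1 IMPLIES ((0 OR 1) AND (NOT 1 IMPLIES 1))) -> 1
  row 14 [1110]: (1 IMPLIES ((1 OR 1) AND (NOT 1 IMPLIES 1))) -> 1
  row 15 [1111]: (1 IMPLIES ((1 OR 1) AND (NOT 1 IMPLIES 1))) -> 1
Full result column, 4 rows per line (P1,P2 fixed per line; P3,P4 runs 00..11 left to right):
  rows 0-3 [P1,P2=00]: 1111  = hex F
  rows 4-7 [P1,P2=01]: 1111  = hex F
  rows 8-11 [P1,P2=10]: 1111  = hex F
  rows 12-15 [P1,P2=11]: 1111  = hex F
Output column (row 0 .. row 15) = 1111111111111111
Output column grouped in 4s = 1111 1111 1111 1111 = 0xFFFF
Convert to decimal digit by digit (value = value*16 + digit):
  F -> 15
  15*16 + 15 (F) = 255
  255*16 + 15 (F) = 4095
  4095*16 + 15 (F) = 65535
Decimal = 65535

65535


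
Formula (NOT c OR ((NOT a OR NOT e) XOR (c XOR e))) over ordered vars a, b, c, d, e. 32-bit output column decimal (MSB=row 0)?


Formula: (NOT c OR ((NOT a OR NOT e) XOR (c XOR e))) over a, b, c, d, e (32 rows)
Evaluate each row (bits = a,b,c,d,e, MSB first):
  row 0 [00000]: (NOT 0 OR ((NOT 0 OR NOT 0) XOR (0 XOR 0))) -> 1
  row 1 [00001]: (NOT 0 OR ((NOT 0 OR NOT 1) XOR (0 XOR 1))) -> 1
  row 2 [00010]: (NOT 0 OR ((NOT 0 OR NOT 0) XOR (0 XOR 0))) -> 1
  row 3 [00011]: (NOT 0 OR ((NOT 0 OR NOT 1) XOR (0 XOR 1))) -> 1
  row 4 [00100]: (NOT 1 OR ((NOT 0 OR NOT 0) XOR (1 XOR 0))) -> 0
  row 5 [00101]: (NOT 1 OR ((NOT 0 OR NOT 1) XOR (1 XOR 1))) -> 1
  row 6 [00110]: (NOT 1 OR ((NOT 0 OR NOT 0) XOR (1 XOR 0))) -> 0
  row 7 [00111]: (NOT 1 OR ((NOT 0 OR NOT 1) XOR (1 XOR 1))) -> 1
  row 8 [01000]: (NOT 0 OR ((NOT 0 OR NOT 0) XOR (0 XOR 0))) -> 1
  row 9 [01001]: (NOT 0 OR ((NOT 0 OR NOT 1) XOR (0 XOR 1))) -> 1
  row 10 [01010]: (NOT 0 OR ((NOT 0 OR NOT 0) XOR (0 XOR 0))) -> 1
  row 11 [01011]: (NOT 0 OR ((NOT 0 OR NOT 1) XOR (0 XOR 1))) -> 1
  row 12 [01100]: (NOT 1 OR ((NOT 0 OR NOT 0) XOR (1 XOR 0))) -> 0
  row 13 [01101]: (NOT 1 OR ((NOT 0 OR NOT 1) XOR (1 XOR 1))) -> 1
  row 14 [01110]: (NOT 1 OR ((NOT 0 OR NOT 0) XOR (1 XOR 0))) -> 0
  row 15 [01111]: (NOT 1 OR ((NOT 0 OR NOT 1) XOR (1 XOR 1))) -> 1
  row 16 [10000]: (NOT 0 OR ((NOT 1 OR NOT 0) XOR (0 XOR 0))) -> 1
  row 17 [10001]: (NOT 0 OR ((NOT 1 OR NOT 1) XOR (0 XOR 1))) -> 1
  row 18 [10010]: (NOT 0 OR ((NOT 1 OR NOT 0) XOR (0 XOR 0))) -> 1
  row 19 [10011]: (NOT 0 OR ((NOT 1 OR NOT 1) XOR (0 XOR 1))) -> 1
  row 20 [10100]: (NOT 1 OR ((NOT 1 OR NOT 0) XOR (1 XOR 0))) -> 0
  row 21 [10101]: (NOT 1 OR ((NOT 1 OR NOT 1) XOR (1 XOR 1))) -> 0
  row 22 [10110]: (NOT 1 OR ((NOT 1 OR NOT 0) XOR (1 XOR 0))) -> 0
  row 23 [10111]: (NOT 1 OR ((NOT 1 OR NOT 1) XOR (1 XOR 1))) -> 0
  row 24 [11000]: (NOT 0 OR ((NOT 1 OR NOT 0) XOR (0 XOR 0))) -> 1
  row 25 [11001]: (NOT 0 OR ((NOT 1 OR NOT 1) XOR (0 XOR 1))) -> 1
  row 26 [11010]: (NOT 0 OR ((NOT 1 OR NOT 0) XOR (0 XOR 0))) -> 1
  row 27 [11011]: (NOT 0 OR ((NOT 1 OR NOT 1) XOR (0 XOR 1))) -> 1
  row 28 [11100]: (NOT 1 OR ((NOT 1 OR NOT 0) XOR (1 XOR 0))) -> 0
  row 29 [11101]: (NOT 1 OR ((NOT 1 OR NOT 1) XOR (1 XOR 1))) -> 0
  row 30 [11110]: (NOT 1 OR ((NOT 1 OR NOT 0) XOR (1 XOR 0))) -> 0
  row 31 [11111]: (NOT 1 OR ((NOT 1 OR NOT 1) XOR (1 XOR 1))) -> 0
Full result column, 4 rows per line (a,b,c fixed per line; d,e runs 00..11 left to right):
  rows 0-3 [a,b,c=000]: 1111  = hex F
  rows 4-7 [a,b,c=001]: 0101  = hex 5
  rows 8-11 [a,b,c=010]: 1111  = hex F
  rows 12-15 [a,b,c=011]: 0101  = hex 5
  rows 16-19 [a,b,c=100]: 1111  = hex F
  rows 20-23 [a,b,c=101]: 0000  = hex 0
  rows 24-27 [a,b,c=110]: 1111  = hex F
  rows 28-31 [a,b,c=111]: 0000  = hex 0
Output column (row 0 .. row 31) = 11110101111101011111000011110000
Output column grouped in 4s = 1111 0101 1111 0101 1111 0000 1111 0000 = 0xF5F5F0F0
Convert to decimal digit by digit (value = value*16 + digit):
  F -> 15
  15*16 + 5 = 245
  245*16 + 15 (F) = 3935
  3935*16 + 5 = 62965
  62965*16 + 15 (F) = 1007455
  1007455*16 + 0 = 16119280
  16119280*16 + 15 (F) = 257908495
  257908495*16 + 0 = 4126535920
Decimal = 4126535920

4126535920
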